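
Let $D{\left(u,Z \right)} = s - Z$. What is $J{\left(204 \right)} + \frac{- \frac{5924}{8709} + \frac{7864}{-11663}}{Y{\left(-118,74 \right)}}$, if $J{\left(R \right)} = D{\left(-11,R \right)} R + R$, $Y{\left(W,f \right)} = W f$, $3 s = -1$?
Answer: $- \frac{9197526503831483}{221734005261} \approx -41480.0$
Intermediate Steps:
$s = - \frac{1}{3}$ ($s = \frac{1}{3} \left(-1\right) = - \frac{1}{3} \approx -0.33333$)
$D{\left(u,Z \right)} = - \frac{1}{3} - Z$
$J{\left(R \right)} = R + R \left(- \frac{1}{3} - R\right)$ ($J{\left(R \right)} = \left(- \frac{1}{3} - R\right) R + R = R \left(- \frac{1}{3} - R\right) + R = R + R \left(- \frac{1}{3} - R\right)$)
$J{\left(204 \right)} + \frac{- \frac{5924}{8709} + \frac{7864}{-11663}}{Y{\left(-118,74 \right)}} = \frac{1}{3} \cdot 204 \left(2 - 612\right) + \frac{- \frac{5924}{8709} + \frac{7864}{-11663}}{\left(-118\right) 74} = \frac{1}{3} \cdot 204 \left(2 - 612\right) + \frac{\left(-5924\right) \frac{1}{8709} + 7864 \left(- \frac{1}{11663}\right)}{-8732} = \frac{1}{3} \cdot 204 \left(-610\right) + \left(- \frac{5924}{8709} - \frac{7864}{11663}\right) \left(- \frac{1}{8732}\right) = -41480 - - \frac{34394797}{221734005261} = -41480 + \frac{34394797}{221734005261} = - \frac{9197526503831483}{221734005261}$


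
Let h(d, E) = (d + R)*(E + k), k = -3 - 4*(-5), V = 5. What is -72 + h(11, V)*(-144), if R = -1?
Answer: -31752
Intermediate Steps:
k = 17 (k = -3 + 20 = 17)
h(d, E) = (-1 + d)*(17 + E) (h(d, E) = (d - 1)*(E + 17) = (-1 + d)*(17 + E))
-72 + h(11, V)*(-144) = -72 + (-17 - 1*5 + 17*11 + 5*11)*(-144) = -72 + (-17 - 5 + 187 + 55)*(-144) = -72 + 220*(-144) = -72 - 31680 = -31752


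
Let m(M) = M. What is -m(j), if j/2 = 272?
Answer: -544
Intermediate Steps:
j = 544 (j = 2*272 = 544)
-m(j) = -1*544 = -544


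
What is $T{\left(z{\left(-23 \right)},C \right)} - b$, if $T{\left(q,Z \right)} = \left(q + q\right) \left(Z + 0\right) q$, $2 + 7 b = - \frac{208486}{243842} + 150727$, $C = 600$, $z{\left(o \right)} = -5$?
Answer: $\frac{7226971518}{853447} \approx 8468.0$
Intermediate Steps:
$b = \frac{18376438482}{853447}$ ($b = - \frac{2}{7} + \frac{- \frac{208486}{243842} + 150727}{7} = - \frac{2}{7} + \frac{\left(-208486\right) \frac{1}{243842} + 150727}{7} = - \frac{2}{7} + \frac{- \frac{104243}{121921} + 150727}{7} = - \frac{2}{7} + \frac{1}{7} \cdot \frac{18376682324}{121921} = - \frac{2}{7} + \frac{2625240332}{121921} = \frac{18376438482}{853447} \approx 21532.0$)
$T{\left(q,Z \right)} = 2 Z q^{2}$ ($T{\left(q,Z \right)} = 2 q Z q = 2 Z q q = 2 Z q^{2}$)
$T{\left(z{\left(-23 \right)},C \right)} - b = 2 \cdot 600 \left(-5\right)^{2} - \frac{18376438482}{853447} = 2 \cdot 600 \cdot 25 - \frac{18376438482}{853447} = 30000 - \frac{18376438482}{853447} = \frac{7226971518}{853447}$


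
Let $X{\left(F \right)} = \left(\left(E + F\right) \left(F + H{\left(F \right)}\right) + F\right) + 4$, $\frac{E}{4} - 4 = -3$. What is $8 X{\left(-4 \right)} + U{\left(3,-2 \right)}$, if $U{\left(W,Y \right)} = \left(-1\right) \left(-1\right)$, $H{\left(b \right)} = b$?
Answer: $1$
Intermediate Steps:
$E = 4$ ($E = 16 + 4 \left(-3\right) = 16 - 12 = 4$)
$U{\left(W,Y \right)} = 1$
$X{\left(F \right)} = 4 + F + 2 F \left(4 + F\right)$ ($X{\left(F \right)} = \left(\left(4 + F\right) \left(F + F\right) + F\right) + 4 = \left(\left(4 + F\right) 2 F + F\right) + 4 = \left(2 F \left(4 + F\right) + F\right) + 4 = \left(F + 2 F \left(4 + F\right)\right) + 4 = 4 + F + 2 F \left(4 + F\right)$)
$8 X{\left(-4 \right)} + U{\left(3,-2 \right)} = 8 \left(4 + 2 \left(-4\right)^{2} + 9 \left(-4\right)\right) + 1 = 8 \left(4 + 2 \cdot 16 - 36\right) + 1 = 8 \left(4 + 32 - 36\right) + 1 = 8 \cdot 0 + 1 = 0 + 1 = 1$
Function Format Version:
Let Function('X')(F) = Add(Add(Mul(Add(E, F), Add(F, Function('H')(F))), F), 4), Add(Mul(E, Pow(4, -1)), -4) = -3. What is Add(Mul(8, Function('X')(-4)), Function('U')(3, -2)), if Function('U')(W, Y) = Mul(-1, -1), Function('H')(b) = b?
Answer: 1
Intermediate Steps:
E = 4 (E = Add(16, Mul(4, -3)) = Add(16, -12) = 4)
Function('U')(W, Y) = 1
Function('X')(F) = Add(4, F, Mul(2, F, Add(4, F))) (Function('X')(F) = Add(Add(Mul(Add(4, F), Add(F, F)), F), 4) = Add(Add(Mul(Add(4, F), Mul(2, F)), F), 4) = Add(Add(Mul(2, F, Add(4, F)), F), 4) = Add(Add(F, Mul(2, F, Add(4, F))), 4) = Add(4, F, Mul(2, F, Add(4, F))))
Add(Mul(8, Function('X')(-4)), Function('U')(3, -2)) = Add(Mul(8, Add(4, Mul(2, Pow(-4, 2)), Mul(9, -4))), 1) = Add(Mul(8, Add(4, Mul(2, 16), -36)), 1) = Add(Mul(8, Add(4, 32, -36)), 1) = Add(Mul(8, 0), 1) = Add(0, 1) = 1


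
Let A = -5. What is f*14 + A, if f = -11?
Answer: -159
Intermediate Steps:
f*14 + A = -11*14 - 5 = -154 - 5 = -159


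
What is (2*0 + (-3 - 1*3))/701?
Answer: -6/701 ≈ -0.0085592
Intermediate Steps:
(2*0 + (-3 - 1*3))/701 = (0 + (-3 - 3))/701 = (0 - 6)/701 = (1/701)*(-6) = -6/701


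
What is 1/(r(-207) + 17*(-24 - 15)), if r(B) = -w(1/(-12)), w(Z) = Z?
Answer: -12/7955 ≈ -0.0015085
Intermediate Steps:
r(B) = 1/12 (r(B) = -1/(-12) = -1*(-1/12) = 1/12)
1/(r(-207) + 17*(-24 - 15)) = 1/(1/12 + 17*(-24 - 15)) = 1/(1/12 + 17*(-39)) = 1/(1/12 - 663) = 1/(-7955/12) = -12/7955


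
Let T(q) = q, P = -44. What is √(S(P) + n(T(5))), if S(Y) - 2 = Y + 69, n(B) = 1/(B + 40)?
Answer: 8*√95/15 ≈ 5.1983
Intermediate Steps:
n(B) = 1/(40 + B)
S(Y) = 71 + Y (S(Y) = 2 + (Y + 69) = 2 + (69 + Y) = 71 + Y)
√(S(P) + n(T(5))) = √((71 - 44) + 1/(40 + 5)) = √(27 + 1/45) = √(1216/45) = 8*√95/15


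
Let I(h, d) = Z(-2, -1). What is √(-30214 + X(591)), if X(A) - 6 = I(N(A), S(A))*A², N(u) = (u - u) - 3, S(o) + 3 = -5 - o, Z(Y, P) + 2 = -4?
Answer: I*√2125894 ≈ 1458.0*I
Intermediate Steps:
Z(Y, P) = -6 (Z(Y, P) = -2 - 4 = -6)
S(o) = -8 - o (S(o) = -3 + (-5 - o) = -8 - o)
N(u) = -3 (N(u) = 0 - 3 = -3)
I(h, d) = -6
X(A) = 6 - 6*A²
√(-30214 + X(591)) = √(-30214 + (6 - 6*591²)) = √(-30214 + (6 - 6*349281)) = √(-30214 + (6 - 2095686)) = √(-30214 - 2095680) = √(-2125894) = I*√2125894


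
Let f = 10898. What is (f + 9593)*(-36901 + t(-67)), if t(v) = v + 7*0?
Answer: -757511288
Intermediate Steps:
t(v) = v (t(v) = v + 0 = v)
(f + 9593)*(-36901 + t(-67)) = (10898 + 9593)*(-36901 - 67) = 20491*(-36968) = -757511288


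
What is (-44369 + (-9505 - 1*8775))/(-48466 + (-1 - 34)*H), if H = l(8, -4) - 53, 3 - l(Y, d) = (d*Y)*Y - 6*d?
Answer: 62649/54836 ≈ 1.1425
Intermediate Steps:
l(Y, d) = 3 + 6*d - d*Y² (l(Y, d) = 3 - ((d*Y)*Y - 6*d) = 3 - ((Y*d)*Y - 6*d) = 3 - (d*Y² - 6*d) = 3 - (-6*d + d*Y²) = 3 + (6*d - d*Y²) = 3 + 6*d - d*Y²)
H = 182 (H = (3 + 6*(-4) - 1*(-4)*8²) - 53 = (3 - 24 - 1*(-4)*64) - 53 = (3 - 24 + 256) - 53 = 235 - 53 = 182)
(-44369 + (-9505 - 1*8775))/(-48466 + (-1 - 34)*H) = (-44369 + (-9505 - 1*8775))/(-48466 + (-1 - 34)*182) = (-44369 + (-9505 - 8775))/(-48466 - 35*182) = (-44369 - 18280)/(-48466 - 6370) = -62649/(-54836) = -62649*(-1/54836) = 62649/54836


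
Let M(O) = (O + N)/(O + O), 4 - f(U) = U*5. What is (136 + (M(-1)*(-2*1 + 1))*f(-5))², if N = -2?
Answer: 34225/4 ≈ 8556.3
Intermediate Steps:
f(U) = 4 - 5*U (f(U) = 4 - U*5 = 4 - 5*U)
M(O) = (-2 + O)/(2*O) (M(O) = (O - 2)/(O + O) = (-2 + O)/((2*O)) = (-2 + O)*(1/(2*O)) = (-2 + O)/(2*O))
(136 + (M(-1)*(-2*1 + 1))*f(-5))² = (136 + (((½)*(-2 - 1)/(-1))*(-2*1 + 1))*(4 - 5*(-5)))² = (136 + (((½)*(-1)*(-3))*(-2 + 1))*(4 + 25))² = (136 + ((3/2)*(-1))*29)² = (136 - 3/2*29)² = (136 - 87/2)² = (185/2)² = 34225/4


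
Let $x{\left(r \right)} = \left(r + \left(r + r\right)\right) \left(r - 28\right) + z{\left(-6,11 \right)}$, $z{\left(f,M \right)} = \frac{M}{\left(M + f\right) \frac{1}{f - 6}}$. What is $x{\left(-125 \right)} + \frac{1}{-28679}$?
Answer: $\frac{8223502492}{143395} \approx 57349.0$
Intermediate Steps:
$z{\left(f,M \right)} = \frac{M \left(-6 + f\right)}{M + f}$ ($z{\left(f,M \right)} = \frac{M}{\left(M + f\right) \frac{1}{-6 + f}} = \frac{M}{\frac{1}{-6 + f} \left(M + f\right)} = M \frac{-6 + f}{M + f} = \frac{M \left(-6 + f\right)}{M + f}$)
$x{\left(r \right)} = - \frac{132}{5} + 3 r \left(-28 + r\right)$ ($x{\left(r \right)} = \left(r + \left(r + r\right)\right) \left(r - 28\right) + \frac{11 \left(-6 - 6\right)}{11 - 6} = \left(r + 2 r\right) \left(-28 + r\right) + 11 \cdot \frac{1}{5} \left(-12\right) = 3 r \left(-28 + r\right) + 11 \cdot \frac{1}{5} \left(-12\right) = 3 r \left(-28 + r\right) - \frac{132}{5} = - \frac{132}{5} + 3 r \left(-28 + r\right)$)
$x{\left(-125 \right)} + \frac{1}{-28679} = \left(- \frac{132}{5} - -10500 + 3 \left(-125\right)^{2}\right) + \frac{1}{-28679} = \left(- \frac{132}{5} + 10500 + 3 \cdot 15625\right) - \frac{1}{28679} = \left(- \frac{132}{5} + 10500 + 46875\right) - \frac{1}{28679} = \frac{286743}{5} - \frac{1}{28679} = \frac{8223502492}{143395}$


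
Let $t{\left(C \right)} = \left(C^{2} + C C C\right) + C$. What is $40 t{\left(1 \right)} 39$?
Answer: $4680$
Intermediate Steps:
$t{\left(C \right)} = C + C^{2} + C^{3}$ ($t{\left(C \right)} = \left(C^{2} + C^{2} C\right) + C = \left(C^{2} + C^{3}\right) + C = C + C^{2} + C^{3}$)
$40 t{\left(1 \right)} 39 = 40 \cdot 1 \left(1 + 1 + 1^{2}\right) 39 = 40 \cdot 1 \left(1 + 1 + 1\right) 39 = 40 \cdot 1 \cdot 3 \cdot 39 = 40 \cdot 3 \cdot 39 = 120 \cdot 39 = 4680$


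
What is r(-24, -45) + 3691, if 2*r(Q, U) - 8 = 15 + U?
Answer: 3680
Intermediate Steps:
r(Q, U) = 23/2 + U/2 (r(Q, U) = 4 + (15 + U)/2 = 4 + (15/2 + U/2) = 23/2 + U/2)
r(-24, -45) + 3691 = (23/2 + (½)*(-45)) + 3691 = (23/2 - 45/2) + 3691 = -11 + 3691 = 3680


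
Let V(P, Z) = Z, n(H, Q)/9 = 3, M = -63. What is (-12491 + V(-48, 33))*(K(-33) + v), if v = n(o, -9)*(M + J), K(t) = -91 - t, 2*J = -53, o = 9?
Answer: 30827321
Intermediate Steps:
n(H, Q) = 27 (n(H, Q) = 9*3 = 27)
J = -53/2 (J = (½)*(-53) = -53/2 ≈ -26.500)
v = -4833/2 (v = 27*(-63 - 53/2) = 27*(-179/2) = -4833/2 ≈ -2416.5)
(-12491 + V(-48, 33))*(K(-33) + v) = (-12491 + 33)*((-91 - 1*(-33)) - 4833/2) = -12458*((-91 + 33) - 4833/2) = -12458*(-58 - 4833/2) = -12458*(-4949/2) = 30827321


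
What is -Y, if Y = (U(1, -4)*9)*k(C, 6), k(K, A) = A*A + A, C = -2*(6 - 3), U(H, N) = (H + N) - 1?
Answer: 1512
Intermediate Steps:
U(H, N) = -1 + H + N
C = -6 (C = -2*3 = -6)
k(K, A) = A + A² (k(K, A) = A² + A = A + A²)
Y = -1512 (Y = ((-1 + 1 - 4)*9)*(6*(1 + 6)) = (-4*9)*(6*7) = -36*42 = -1512)
-Y = -1*(-1512) = 1512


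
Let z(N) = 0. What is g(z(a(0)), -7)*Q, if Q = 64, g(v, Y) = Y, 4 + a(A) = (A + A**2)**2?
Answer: -448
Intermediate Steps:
a(A) = -4 + (A + A**2)**2
g(z(a(0)), -7)*Q = -7*64 = -448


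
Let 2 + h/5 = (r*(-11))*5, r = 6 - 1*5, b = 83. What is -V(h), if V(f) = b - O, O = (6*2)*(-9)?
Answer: -191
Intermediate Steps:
r = 1 (r = 6 - 5 = 1)
O = -108 (O = 12*(-9) = -108)
h = -285 (h = -10 + 5*((1*(-11))*5) = -10 + 5*(-11*5) = -10 + 5*(-55) = -10 - 275 = -285)
V(f) = 191 (V(f) = 83 - 1*(-108) = 83 + 108 = 191)
-V(h) = -1*191 = -191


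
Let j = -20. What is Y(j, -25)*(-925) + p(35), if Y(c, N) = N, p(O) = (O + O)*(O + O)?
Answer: 28025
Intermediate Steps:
p(O) = 4*O**2 (p(O) = (2*O)*(2*O) = 4*O**2)
Y(j, -25)*(-925) + p(35) = -25*(-925) + 4*35**2 = 23125 + 4*1225 = 23125 + 4900 = 28025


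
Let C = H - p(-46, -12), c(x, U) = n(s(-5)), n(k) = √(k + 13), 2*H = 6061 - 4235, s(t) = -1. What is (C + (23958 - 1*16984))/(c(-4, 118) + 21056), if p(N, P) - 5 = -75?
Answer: 41885648/110838781 - 7957*√3/221677562 ≈ 0.37783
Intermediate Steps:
p(N, P) = -70 (p(N, P) = 5 - 75 = -70)
H = 913 (H = (6061 - 4235)/2 = (½)*1826 = 913)
n(k) = √(13 + k)
c(x, U) = 2*√3 (c(x, U) = √(13 - 1) = √12 = 2*√3)
C = 983 (C = 913 - 1*(-70) = 913 + 70 = 983)
(C + (23958 - 1*16984))/(c(-4, 118) + 21056) = (983 + (23958 - 1*16984))/(2*√3 + 21056) = (983 + (23958 - 16984))/(21056 + 2*√3) = (983 + 6974)/(21056 + 2*√3) = 7957/(21056 + 2*√3)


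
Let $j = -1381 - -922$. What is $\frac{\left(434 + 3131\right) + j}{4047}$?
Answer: $\frac{3106}{4047} \approx 0.76748$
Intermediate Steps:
$j = -459$ ($j = -1381 + 922 = -459$)
$\frac{\left(434 + 3131\right) + j}{4047} = \frac{\left(434 + 3131\right) - 459}{4047} = \left(3565 - 459\right) \frac{1}{4047} = 3106 \cdot \frac{1}{4047} = \frac{3106}{4047}$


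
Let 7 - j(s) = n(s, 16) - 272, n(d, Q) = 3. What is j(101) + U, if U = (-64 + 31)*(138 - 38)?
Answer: -3024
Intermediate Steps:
U = -3300 (U = -33*100 = -3300)
j(s) = 276 (j(s) = 7 - (3 - 272) = 7 - 1*(-269) = 7 + 269 = 276)
j(101) + U = 276 - 3300 = -3024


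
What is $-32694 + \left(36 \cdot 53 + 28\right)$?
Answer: $-30758$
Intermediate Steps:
$-32694 + \left(36 \cdot 53 + 28\right) = -32694 + \left(1908 + 28\right) = -32694 + 1936 = -30758$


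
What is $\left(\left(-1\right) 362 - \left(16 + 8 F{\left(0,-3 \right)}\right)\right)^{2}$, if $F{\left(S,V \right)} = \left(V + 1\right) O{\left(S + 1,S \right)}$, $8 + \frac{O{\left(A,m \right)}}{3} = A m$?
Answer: $580644$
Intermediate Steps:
$O{\left(A,m \right)} = -24 + 3 A m$
$F{\left(S,V \right)} = \left(1 + V\right) \left(-24 + 3 S \left(1 + S\right)\right)$ ($F{\left(S,V \right)} = \left(V + 1\right) \left(-24 + 3 \left(S + 1\right) S\right) = \left(1 + V\right) \left(-24 + 3 \left(1 + S\right) S\right) = \left(1 + V\right) \left(-24 + 3 S \left(1 + S\right)\right)$)
$\left(\left(-1\right) 362 - \left(16 + 8 F{\left(0,-3 \right)}\right)\right)^{2} = \left(\left(-1\right) 362 - \left(16 + 8 \cdot 3 \left(1 - 3\right) \left(-8 + 0 \left(1 + 0\right)\right)\right)\right)^{2} = \left(-362 - \left(16 + 8 \cdot 3 \left(-2\right) \left(-8 + 0 \cdot 1\right)\right)\right)^{2} = \left(-362 - \left(16 + 8 \cdot 3 \left(-2\right) \left(-8 + 0\right)\right)\right)^{2} = \left(-362 - \left(16 + 8 \cdot 3 \left(-2\right) \left(-8\right)\right)\right)^{2} = \left(-362 - 400\right)^{2} = \left(-762\right)^{2} = 580644$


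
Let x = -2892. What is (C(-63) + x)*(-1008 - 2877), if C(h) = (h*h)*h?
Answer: 982668015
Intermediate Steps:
C(h) = h³ (C(h) = h²*h = h³)
(C(-63) + x)*(-1008 - 2877) = ((-63)³ - 2892)*(-1008 - 2877) = (-250047 - 2892)*(-3885) = -252939*(-3885) = 982668015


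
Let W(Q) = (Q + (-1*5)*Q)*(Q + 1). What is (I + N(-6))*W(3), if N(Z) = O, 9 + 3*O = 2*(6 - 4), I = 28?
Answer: -1264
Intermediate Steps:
W(Q) = -4*Q*(1 + Q) (W(Q) = (Q - 5*Q)*(1 + Q) = (-4*Q)*(1 + Q) = -4*Q*(1 + Q))
O = -5/3 (O = -3 + (2*(6 - 4))/3 = -3 + (2*2)/3 = -3 + (⅓)*4 = -3 + 4/3 = -5/3 ≈ -1.6667)
N(Z) = -5/3
(I + N(-6))*W(3) = (28 - 5/3)*(-4*3*(1 + 3)) = 79*(-4*3*4)/3 = (79/3)*(-48) = -1264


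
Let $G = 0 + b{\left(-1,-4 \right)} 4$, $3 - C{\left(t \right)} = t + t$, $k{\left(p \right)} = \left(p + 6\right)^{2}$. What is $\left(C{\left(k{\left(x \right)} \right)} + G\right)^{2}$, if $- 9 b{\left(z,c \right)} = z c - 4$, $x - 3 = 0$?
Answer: $25281$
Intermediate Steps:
$x = 3$ ($x = 3 + 0 = 3$)
$b{\left(z,c \right)} = \frac{4}{9} - \frac{c z}{9}$ ($b{\left(z,c \right)} = - \frac{z c - 4}{9} = - \frac{c z - 4}{9} = - \frac{-4 + c z}{9} = \frac{4}{9} - \frac{c z}{9}$)
$k{\left(p \right)} = \left(6 + p\right)^{2}$
$C{\left(t \right)} = 3 - 2 t$ ($C{\left(t \right)} = 3 - \left(t + t\right) = 3 - 2 t$)
$G = 0$ ($G = 0 + \left(\frac{4}{9} - \left(- \frac{4}{9}\right) \left(-1\right)\right) 4 = 0 + \left(\frac{4}{9} - \frac{4}{9}\right) 4 = 0 + 0 \cdot 4 = 0 + 0 = 0$)
$\left(C{\left(k{\left(x \right)} \right)} + G\right)^{2} = \left(\left(3 - 2 \left(6 + 3\right)^{2}\right) + 0\right)^{2} = \left(\left(3 - 2 \cdot 9^{2}\right) + 0\right)^{2} = \left(\left(3 - 162\right) + 0\right)^{2} = \left(-159 + 0\right)^{2} = \left(-159\right)^{2} = 25281$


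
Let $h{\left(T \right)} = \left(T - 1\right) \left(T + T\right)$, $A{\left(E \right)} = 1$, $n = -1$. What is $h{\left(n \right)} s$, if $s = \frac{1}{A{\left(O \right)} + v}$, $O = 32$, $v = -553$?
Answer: $- \frac{1}{138} \approx -0.0072464$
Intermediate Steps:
$s = - \frac{1}{552}$ ($s = \frac{1}{1 - 553} = \frac{1}{-552} = - \frac{1}{552} \approx -0.0018116$)
$h{\left(T \right)} = 2 T \left(-1 + T\right)$ ($h{\left(T \right)} = \left(-1 + T\right) 2 T = 2 T \left(-1 + T\right)$)
$h{\left(n \right)} s = 2 \left(-1\right) \left(-1 - 1\right) \left(- \frac{1}{552}\right) = 2 \left(-1\right) \left(-2\right) \left(- \frac{1}{552}\right) = 4 \left(- \frac{1}{552}\right) = - \frac{1}{138}$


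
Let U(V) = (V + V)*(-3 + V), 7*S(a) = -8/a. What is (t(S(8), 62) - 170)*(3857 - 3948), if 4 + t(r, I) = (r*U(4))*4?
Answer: 16250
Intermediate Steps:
S(a) = -8/(7*a) (S(a) = (-8/a)/7 = -8/(7*a))
U(V) = 2*V*(-3 + V) (U(V) = (2*V)*(-3 + V) = 2*V*(-3 + V))
t(r, I) = -4 + 32*r (t(r, I) = -4 + (r*(2*4*(-3 + 4)))*4 = -4 + (r*(2*4*1))*4 = -4 + (r*8)*4 = -4 + (8*r)*4 = -4 + 32*r)
(t(S(8), 62) - 170)*(3857 - 3948) = ((-4 + 32*(-8/7/8)) - 170)*(3857 - 3948) = ((-4 + 32*(-8/7*⅛)) - 170)*(-91) = ((-4 + 32*(-⅐)) - 170)*(-91) = ((-4 - 32/7) - 170)*(-91) = (-60/7 - 170)*(-91) = -1250/7*(-91) = 16250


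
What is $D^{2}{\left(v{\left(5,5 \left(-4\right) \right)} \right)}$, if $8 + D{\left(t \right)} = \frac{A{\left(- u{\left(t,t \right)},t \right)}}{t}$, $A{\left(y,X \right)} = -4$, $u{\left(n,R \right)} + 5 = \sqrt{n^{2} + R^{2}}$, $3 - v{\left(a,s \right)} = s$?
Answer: $\frac{35344}{529} \approx 66.813$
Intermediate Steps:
$v{\left(a,s \right)} = 3 - s$
$u{\left(n,R \right)} = -5 + \sqrt{R^{2} + n^{2}}$ ($u{\left(n,R \right)} = -5 + \sqrt{n^{2} + R^{2}} = -5 + \sqrt{R^{2} + n^{2}}$)
$D{\left(t \right)} = -8 - \frac{4}{t}$
$D^{2}{\left(v{\left(5,5 \left(-4\right) \right)} \right)} = \left(-8 - \frac{4}{3 - 5 \left(-4\right)}\right)^{2} = \left(-8 - \frac{4}{3 - -20}\right)^{2} = \left(-8 - \frac{4}{3 + 20}\right)^{2} = \left(-8 - \frac{4}{23}\right)^{2} = \left(- \frac{188}{23}\right)^{2} = \frac{35344}{529}$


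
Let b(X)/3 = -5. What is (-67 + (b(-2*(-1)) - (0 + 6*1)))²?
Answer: 7744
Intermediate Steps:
b(X) = -15 (b(X) = 3*(-5) = -15)
(-67 + (b(-2*(-1)) - (0 + 6*1)))² = (-67 + (-15 - (0 + 6*1)))² = (-67 + (-15 - (0 + 6)))² = (-67 + (-15 - 1*6))² = (-67 + (-15 - 6))² = (-67 - 21)² = (-88)² = 7744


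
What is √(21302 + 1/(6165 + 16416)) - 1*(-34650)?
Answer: 34650 + √1206880341667/7527 ≈ 34796.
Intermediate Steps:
√(21302 + 1/(6165 + 16416)) - 1*(-34650) = √(21302 + 1/22581) + 34650 = √(481020463/22581) + 34650 = √1206880341667/7527 + 34650 = 34650 + √1206880341667/7527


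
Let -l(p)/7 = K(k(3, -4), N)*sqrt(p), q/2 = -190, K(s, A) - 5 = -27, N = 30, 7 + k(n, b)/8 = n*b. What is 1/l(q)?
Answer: -I*sqrt(95)/29260 ≈ -0.00033311*I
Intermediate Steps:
k(n, b) = -56 + 8*b*n (k(n, b) = -56 + 8*(n*b) = -56 + 8*(b*n) = -56 + 8*b*n)
K(s, A) = -22 (K(s, A) = 5 - 27 = -22)
q = -380 (q = 2*(-190) = -380)
l(p) = 154*sqrt(p) (l(p) = -(-154)*sqrt(p) = 154*sqrt(p))
1/l(q) = 1/(154*sqrt(-380)) = 1/(154*(2*I*sqrt(95))) = 1/(308*I*sqrt(95)) = -I*sqrt(95)/29260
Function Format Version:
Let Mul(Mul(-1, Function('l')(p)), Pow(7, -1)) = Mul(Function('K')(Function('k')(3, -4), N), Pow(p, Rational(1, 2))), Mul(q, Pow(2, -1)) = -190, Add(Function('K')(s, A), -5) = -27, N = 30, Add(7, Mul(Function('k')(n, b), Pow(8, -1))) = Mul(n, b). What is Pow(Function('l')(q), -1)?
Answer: Mul(Rational(-1, 29260), I, Pow(95, Rational(1, 2))) ≈ Mul(-0.00033311, I)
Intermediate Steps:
Function('k')(n, b) = Add(-56, Mul(8, b, n)) (Function('k')(n, b) = Add(-56, Mul(8, Mul(n, b))) = Add(-56, Mul(8, Mul(b, n))) = Add(-56, Mul(8, b, n)))
Function('K')(s, A) = -22 (Function('K')(s, A) = Add(5, -27) = -22)
q = -380 (q = Mul(2, -190) = -380)
Function('l')(p) = Mul(154, Pow(p, Rational(1, 2))) (Function('l')(p) = Mul(-7, Mul(-22, Pow(p, Rational(1, 2)))) = Mul(154, Pow(p, Rational(1, 2))))
Pow(Function('l')(q), -1) = Pow(Mul(154, Pow(-380, Rational(1, 2))), -1) = Pow(Mul(154, Mul(2, I, Pow(95, Rational(1, 2)))), -1) = Pow(Mul(308, I, Pow(95, Rational(1, 2))), -1) = Mul(Rational(-1, 29260), I, Pow(95, Rational(1, 2)))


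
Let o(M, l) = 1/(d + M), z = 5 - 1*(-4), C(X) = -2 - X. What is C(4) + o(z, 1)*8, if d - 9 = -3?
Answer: -82/15 ≈ -5.4667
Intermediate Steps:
d = 6 (d = 9 - 3 = 6)
z = 9 (z = 5 + 4 = 9)
o(M, l) = 1/(6 + M)
C(4) + o(z, 1)*8 = (-2 - 1*4) + 8/(6 + 9) = (-2 - 4) + 8/15 = -6 + (1/15)*8 = -6 + 8/15 = -82/15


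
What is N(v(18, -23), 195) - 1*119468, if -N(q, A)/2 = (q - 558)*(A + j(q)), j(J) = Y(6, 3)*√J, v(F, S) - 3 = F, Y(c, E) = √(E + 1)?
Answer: 89962 + 2148*√21 ≈ 99805.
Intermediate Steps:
Y(c, E) = √(1 + E)
v(F, S) = 3 + F
j(J) = 2*√J (j(J) = √(1 + 3)*√J = √4*√J = 2*√J)
N(q, A) = -2*(-558 + q)*(A + 2*√q) (N(q, A) = -2*(q - 558)*(A + 2*√q) = -2*(-558 + q)*(A + 2*√q))
N(v(18, -23), 195) - 1*119468 = (-4*(3 + 18)^(3/2) + 1116*195 + 2232*√(3 + 18) - 2*195*(3 + 18)) - 1*119468 = (-84*√21 + 217620 + 2232*√21 - 2*195*21) - 119468 = (-84*√21 + 217620 + 2232*√21 - 8190) - 119468 = (209430 + 2148*√21) - 119468 = 89962 + 2148*√21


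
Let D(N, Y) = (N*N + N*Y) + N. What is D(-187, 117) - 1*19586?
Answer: -6683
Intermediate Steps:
D(N, Y) = N + N**2 + N*Y (D(N, Y) = (N**2 + N*Y) + N = N + N**2 + N*Y)
D(-187, 117) - 1*19586 = -187*(1 - 187 + 117) - 1*19586 = -187*(-69) - 19586 = 12903 - 19586 = -6683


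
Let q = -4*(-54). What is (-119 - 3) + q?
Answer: 94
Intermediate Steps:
q = 216
(-119 - 3) + q = (-119 - 3) + 216 = -122 + 216 = 94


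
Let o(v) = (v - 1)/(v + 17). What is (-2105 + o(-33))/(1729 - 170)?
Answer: -16823/12472 ≈ -1.3489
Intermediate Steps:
o(v) = (-1 + v)/(17 + v)
(-2105 + o(-33))/(1729 - 170) = (-2105 + (-1 - 33)/(17 - 33))/(1729 - 170) = (-2105 - 34/(-16))/1559 = (-2105 - 1/16*(-34))*(1/1559) = (-2105 + 17/8)*(1/1559) = -16823/8*1/1559 = -16823/12472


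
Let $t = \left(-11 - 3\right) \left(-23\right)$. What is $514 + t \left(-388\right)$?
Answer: $-124422$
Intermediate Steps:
$t = 322$ ($t = \left(-14\right) \left(-23\right) = 322$)
$514 + t \left(-388\right) = 514 + 322 \left(-388\right) = 514 - 124936 = -124422$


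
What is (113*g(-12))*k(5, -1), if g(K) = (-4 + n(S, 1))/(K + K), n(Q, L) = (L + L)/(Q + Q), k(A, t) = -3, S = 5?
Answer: -2147/40 ≈ -53.675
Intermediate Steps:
n(Q, L) = L/Q (n(Q, L) = (2*L)/((2*Q)) = (2*L)*(1/(2*Q)) = L/Q)
g(K) = -19/(10*K) (g(K) = (-4 + 1/5)/(K + K) = (-4 + 1*(⅕))/((2*K)) = (-4 + ⅕)*(1/(2*K)) = -19/(10*K))
(113*g(-12))*k(5, -1) = (113*(-19/10/(-12)))*(-3) = (113*(-19/10*(-1/12)))*(-3) = (113*(19/120))*(-3) = (2147/120)*(-3) = -2147/40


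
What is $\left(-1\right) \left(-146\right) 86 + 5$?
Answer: $12561$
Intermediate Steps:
$\left(-1\right) \left(-146\right) 86 + 5 = 146 \cdot 86 + 5 = 12556 + 5 = 12561$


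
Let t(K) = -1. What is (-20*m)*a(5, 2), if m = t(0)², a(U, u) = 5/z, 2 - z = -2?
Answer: -25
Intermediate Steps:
z = 4 (z = 2 - 1*(-2) = 2 + 2 = 4)
a(U, u) = 5/4
m = 1 (m = (-1)² = 1)
(-20*m)*a(5, 2) = -20*1*(5/4) = -20*5/4 = -25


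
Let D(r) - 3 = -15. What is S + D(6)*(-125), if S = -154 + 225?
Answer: 1571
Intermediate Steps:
S = 71
D(r) = -12 (D(r) = 3 - 15 = -12)
S + D(6)*(-125) = 71 - 12*(-125) = 71 + 1500 = 1571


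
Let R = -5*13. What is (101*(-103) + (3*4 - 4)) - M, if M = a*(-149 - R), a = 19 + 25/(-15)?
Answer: -8939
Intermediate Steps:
R = -65
a = 52/3 (a = 19 + 25*(-1/15) = 19 - 5/3 = 52/3 ≈ 17.333)
M = -1456 (M = 52*(-149 - 1*(-65))/3 = 52*(-149 + 65)/3 = (52/3)*(-84) = -1456)
(101*(-103) + (3*4 - 4)) - M = (101*(-103) + (3*4 - 4)) - 1*(-1456) = (-10403 + (12 - 4)) + 1456 = (-10403 + 8) + 1456 = -10395 + 1456 = -8939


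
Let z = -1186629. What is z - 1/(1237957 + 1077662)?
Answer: -2747780658352/2315619 ≈ -1.1866e+6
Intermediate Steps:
z - 1/(1237957 + 1077662) = -1186629 - 1/(1237957 + 1077662) = -1186629 - 1/2315619 = -2747780658352/2315619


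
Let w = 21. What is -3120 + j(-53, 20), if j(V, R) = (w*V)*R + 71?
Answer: -25309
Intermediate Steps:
j(V, R) = 71 + 21*R*V (j(V, R) = (21*V)*R + 71 = 21*R*V + 71 = 71 + 21*R*V)
-3120 + j(-53, 20) = -3120 + (71 + 21*20*(-53)) = -3120 + (71 - 22260) = -3120 - 22189 = -25309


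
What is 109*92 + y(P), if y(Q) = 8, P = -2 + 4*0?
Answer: 10036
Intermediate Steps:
P = -2 (P = -2 + 0 = -2)
109*92 + y(P) = 109*92 + 8 = 10028 + 8 = 10036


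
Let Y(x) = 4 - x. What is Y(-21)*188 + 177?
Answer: 4877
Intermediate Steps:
Y(-21)*188 + 177 = (4 - 1*(-21))*188 + 177 = (4 + 21)*188 + 177 = 25*188 + 177 = 4700 + 177 = 4877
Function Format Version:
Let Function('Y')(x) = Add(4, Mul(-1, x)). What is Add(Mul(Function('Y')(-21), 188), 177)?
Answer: 4877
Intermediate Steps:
Add(Mul(Function('Y')(-21), 188), 177) = Add(Mul(Add(4, Mul(-1, -21)), 188), 177) = Add(Mul(Add(4, 21), 188), 177) = Add(Mul(25, 188), 177) = Add(4700, 177) = 4877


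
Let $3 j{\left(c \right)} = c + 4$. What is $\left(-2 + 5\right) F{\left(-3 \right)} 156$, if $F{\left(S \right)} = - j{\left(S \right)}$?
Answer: $-156$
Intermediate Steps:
$j{\left(c \right)} = \frac{4}{3} + \frac{c}{3}$ ($j{\left(c \right)} = \frac{c + 4}{3} = \frac{4 + c}{3} = \frac{4}{3} + \frac{c}{3}$)
$F{\left(S \right)} = - \frac{4}{3} - \frac{S}{3}$ ($F{\left(S \right)} = - (\frac{4}{3} + \frac{S}{3}) = - \frac{4}{3} - \frac{S}{3}$)
$\left(-2 + 5\right) F{\left(-3 \right)} 156 = \left(-2 + 5\right) \left(- \frac{4}{3} - -1\right) 156 = 3 \left(- \frac{4}{3} + 1\right) 156 = 3 \left(- \frac{1}{3}\right) 156 = \left(-1\right) 156 = -156$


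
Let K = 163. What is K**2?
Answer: 26569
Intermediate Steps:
K**2 = 163**2 = 26569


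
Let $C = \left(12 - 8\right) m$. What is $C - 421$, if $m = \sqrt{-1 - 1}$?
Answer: $-421 + 4 i \sqrt{2} \approx -421.0 + 5.6569 i$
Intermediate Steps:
$m = i \sqrt{2}$ ($m = \sqrt{-2} = i \sqrt{2} \approx 1.4142 i$)
$C = 4 i \sqrt{2}$ ($C = \left(12 - 8\right) i \sqrt{2} = 4 i \sqrt{2} \approx 5.6569 i$)
$C - 421 = 4 i \sqrt{2} - 421 = -421 + 4 i \sqrt{2}$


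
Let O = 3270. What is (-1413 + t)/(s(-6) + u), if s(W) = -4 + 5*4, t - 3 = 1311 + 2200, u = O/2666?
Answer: 2800633/22963 ≈ 121.96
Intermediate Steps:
u = 1635/1333 (u = 3270/2666 = 3270*(1/2666) = 1635/1333 ≈ 1.2266)
t = 3514 (t = 3 + (1311 + 2200) = 3 + 3511 = 3514)
s(W) = 16 (s(W) = -4 + 20 = 16)
(-1413 + t)/(s(-6) + u) = (-1413 + 3514)/(16 + 1635/1333) = 2101/(22963/1333) = 2101*(1333/22963) = 2800633/22963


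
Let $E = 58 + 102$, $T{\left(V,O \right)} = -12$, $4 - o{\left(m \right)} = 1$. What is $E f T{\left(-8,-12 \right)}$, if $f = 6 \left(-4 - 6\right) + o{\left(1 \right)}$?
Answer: $109440$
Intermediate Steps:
$o{\left(m \right)} = 3$ ($o{\left(m \right)} = 4 - 1 = 3$)
$f = -57$ ($f = 6 \left(-4 - 6\right) + 3 = 6 \left(-10\right) + 3 = -60 + 3 = -57$)
$E = 160$
$E f T{\left(-8,-12 \right)} = 160 \left(-57\right) \left(-12\right) = \left(-9120\right) \left(-12\right) = 109440$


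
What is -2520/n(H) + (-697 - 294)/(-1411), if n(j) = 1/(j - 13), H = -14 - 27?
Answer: 192009871/1411 ≈ 1.3608e+5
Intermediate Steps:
H = -41
n(j) = 1/(-13 + j)
-2520/n(H) + (-697 - 294)/(-1411) = -2520/(1/(-13 - 41)) + (-697 - 294)/(-1411) = -2520/(1/(-54)) - 991*(-1/1411) = -2520/(-1/54) + 991/1411 = -2520*(-54) + 991/1411 = 136080 + 991/1411 = 192009871/1411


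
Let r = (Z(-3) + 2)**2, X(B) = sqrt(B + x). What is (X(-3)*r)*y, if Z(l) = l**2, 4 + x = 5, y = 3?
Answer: 363*I*sqrt(2) ≈ 513.36*I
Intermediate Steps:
x = 1 (x = -4 + 5 = 1)
X(B) = sqrt(1 + B) (X(B) = sqrt(B + 1) = sqrt(1 + B))
r = 121 (r = ((-3)**2 + 2)**2 = (9 + 2)**2 = 11**2 = 121)
(X(-3)*r)*y = (sqrt(1 - 3)*121)*3 = (sqrt(-2)*121)*3 = ((I*sqrt(2))*121)*3 = (121*I*sqrt(2))*3 = 363*I*sqrt(2)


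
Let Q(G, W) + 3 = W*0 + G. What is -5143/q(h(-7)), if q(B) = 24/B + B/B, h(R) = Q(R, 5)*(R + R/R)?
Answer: -25715/7 ≈ -3673.6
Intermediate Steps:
Q(G, W) = -3 + G (Q(G, W) = -3 + (W*0 + G) = -3 + (0 + G) = -3 + G)
h(R) = (1 + R)*(-3 + R) (h(R) = (-3 + R)*(R + R/R) = (-3 + R)*(R + 1) = (-3 + R)*(1 + R) = (1 + R)*(-3 + R))
q(B) = 1 + 24/B (q(B) = 24/B + 1 = 1 + 24/B)
-5143/q(h(-7)) = -5143*(1 - 7)*(-3 - 7)/(24 + (1 - 7)*(-3 - 7)) = -5143*60/(24 - 6*(-10)) = -5143*60/(24 + 60) = -5143/((1/60)*84) = -5143/7/5 = -5143*5/7 = -25715/7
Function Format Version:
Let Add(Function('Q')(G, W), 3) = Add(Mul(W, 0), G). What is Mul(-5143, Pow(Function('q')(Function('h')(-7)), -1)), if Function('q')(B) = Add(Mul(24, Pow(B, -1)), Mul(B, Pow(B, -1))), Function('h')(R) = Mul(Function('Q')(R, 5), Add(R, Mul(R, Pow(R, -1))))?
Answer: Rational(-25715, 7) ≈ -3673.6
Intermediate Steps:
Function('Q')(G, W) = Add(-3, G) (Function('Q')(G, W) = Add(-3, Add(Mul(W, 0), G)) = Add(-3, Add(0, G)) = Add(-3, G))
Function('h')(R) = Mul(Add(1, R), Add(-3, R)) (Function('h')(R) = Mul(Add(-3, R), Add(R, Mul(R, Pow(R, -1)))) = Mul(Add(-3, R), Add(R, 1)) = Mul(Add(-3, R), Add(1, R)) = Mul(Add(1, R), Add(-3, R)))
Function('q')(B) = Add(1, Mul(24, Pow(B, -1))) (Function('q')(B) = Add(Mul(24, Pow(B, -1)), 1) = Add(1, Mul(24, Pow(B, -1))))
Mul(-5143, Pow(Function('q')(Function('h')(-7)), -1)) = Mul(-5143, Pow(Mul(Pow(Mul(Add(1, -7), Add(-3, -7)), -1), Add(24, Mul(Add(1, -7), Add(-3, -7)))), -1)) = Mul(-5143, Pow(Mul(Pow(Mul(-6, -10), -1), Add(24, Mul(-6, -10))), -1)) = Mul(-5143, Pow(Mul(Pow(60, -1), Add(24, 60)), -1)) = Mul(-5143, Pow(Mul(Rational(1, 60), 84), -1)) = Mul(-5143, Pow(Rational(7, 5), -1)) = Mul(-5143, Rational(5, 7)) = Rational(-25715, 7)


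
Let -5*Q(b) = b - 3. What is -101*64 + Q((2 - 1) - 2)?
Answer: -32316/5 ≈ -6463.2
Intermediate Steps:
Q(b) = ⅗ - b/5 (Q(b) = -(b - 3)/5 = -(-3 + b)/5 = ⅗ - b/5)
-101*64 + Q((2 - 1) - 2) = -101*64 + (⅗ - ((2 - 1) - 2)/5) = -6464 + (⅗ - (1 - 2)/5) = -6464 + (⅗ - ⅕*(-1)) = -6464 + (⅗ + ⅕) = -6464 + ⅘ = -32316/5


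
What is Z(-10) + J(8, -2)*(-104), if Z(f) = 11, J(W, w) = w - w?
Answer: 11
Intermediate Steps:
J(W, w) = 0
Z(-10) + J(8, -2)*(-104) = 11 + 0*(-104) = 11 + 0 = 11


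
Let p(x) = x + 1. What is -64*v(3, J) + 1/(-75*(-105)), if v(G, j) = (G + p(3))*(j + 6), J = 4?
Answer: -35279999/7875 ≈ -4480.0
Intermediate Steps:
p(x) = 1 + x
v(G, j) = (4 + G)*(6 + j) (v(G, j) = (G + (1 + 3))*(j + 6) = (G + 4)*(6 + j) = (4 + G)*(6 + j))
-64*v(3, J) + 1/(-75*(-105)) = -64*(24 + 4*4 + 6*3 + 3*4) + 1/(-75*(-105)) = -64*(24 + 16 + 18 + 12) - 1/75*(-1/105) = -64*70 + 1/7875 = -4480 + 1/7875 = -35279999/7875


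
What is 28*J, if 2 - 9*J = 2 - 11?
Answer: 308/9 ≈ 34.222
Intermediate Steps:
J = 11/9 (J = 2/9 - (2 - 11)/9 = 2/9 - ⅑*(-9) = 2/9 + 1 = 11/9 ≈ 1.2222)
28*J = 28*(11/9) = 308/9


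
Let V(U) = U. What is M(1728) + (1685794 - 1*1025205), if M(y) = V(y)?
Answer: 662317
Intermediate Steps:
M(y) = y
M(1728) + (1685794 - 1*1025205) = 1728 + (1685794 - 1*1025205) = 1728 + (1685794 - 1025205) = 1728 + 660589 = 662317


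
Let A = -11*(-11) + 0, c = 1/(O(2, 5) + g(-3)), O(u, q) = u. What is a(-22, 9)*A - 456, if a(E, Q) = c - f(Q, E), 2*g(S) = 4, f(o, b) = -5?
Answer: 717/4 ≈ 179.25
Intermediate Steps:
g(S) = 2 (g(S) = (½)*4 = 2)
c = ¼ (c = 1/(2 + 2) = 1/4 = ¼ ≈ 0.25000)
a(E, Q) = 21/4 (a(E, Q) = ¼ - 1*(-5) = ¼ + 5 = 21/4)
A = 121 (A = 121 + 0 = 121)
a(-22, 9)*A - 456 = (21/4)*121 - 456 = 2541/4 - 456 = 717/4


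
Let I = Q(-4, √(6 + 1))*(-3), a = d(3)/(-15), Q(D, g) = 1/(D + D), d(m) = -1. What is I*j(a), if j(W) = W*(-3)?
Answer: -3/40 ≈ -0.075000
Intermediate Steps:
Q(D, g) = 1/(2*D)
a = 1/15 (a = -1/(-15) = -1*(-1/15) = 1/15 ≈ 0.066667)
j(W) = -3*W
I = 3/8 (I = ((½)/(-4))*(-3) = ((½)*(-¼))*(-3) = -⅛*(-3) = 3/8 ≈ 0.37500)
I*j(a) = 3*(-3*1/15)/8 = (3/8)*(-⅕) = -3/40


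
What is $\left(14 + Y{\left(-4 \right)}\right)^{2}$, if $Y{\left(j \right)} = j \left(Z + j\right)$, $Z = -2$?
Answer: $1444$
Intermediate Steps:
$Y{\left(j \right)} = j \left(-2 + j\right)$
$\left(14 + Y{\left(-4 \right)}\right)^{2} = \left(14 - 4 \left(-2 - 4\right)\right)^{2} = \left(14 - -24\right)^{2} = \left(14 + 24\right)^{2} = 38^{2} = 1444$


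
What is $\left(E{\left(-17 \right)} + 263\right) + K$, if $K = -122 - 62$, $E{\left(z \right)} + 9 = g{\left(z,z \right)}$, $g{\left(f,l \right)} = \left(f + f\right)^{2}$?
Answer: $1226$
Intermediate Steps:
$g{\left(f,l \right)} = 4 f^{2}$ ($g{\left(f,l \right)} = \left(2 f\right)^{2} = 4 f^{2}$)
$E{\left(z \right)} = -9 + 4 z^{2}$
$K = -184$
$\left(E{\left(-17 \right)} + 263\right) + K = \left(\left(-9 + 4 \left(-17\right)^{2}\right) + 263\right) - 184 = \left(\left(-9 + 4 \cdot 289\right) + 263\right) - 184 = \left(\left(-9 + 1156\right) + 263\right) - 184 = \left(1147 + 263\right) - 184 = 1410 - 184 = 1226$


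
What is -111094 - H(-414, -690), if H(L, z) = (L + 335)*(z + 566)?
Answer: -120890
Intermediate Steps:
H(L, z) = (335 + L)*(566 + z)
-111094 - H(-414, -690) = -111094 - (189610 + 335*(-690) + 566*(-414) - 414*(-690)) = -111094 - (189610 - 231150 - 234324 + 285660) = -111094 - 1*9796 = -111094 - 9796 = -120890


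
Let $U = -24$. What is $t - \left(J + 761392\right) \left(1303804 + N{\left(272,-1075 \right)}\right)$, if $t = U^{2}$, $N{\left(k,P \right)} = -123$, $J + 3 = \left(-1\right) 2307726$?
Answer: $2015930167073$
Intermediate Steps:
$J = -2307729$ ($J = -3 - 2307726 = -2307729$)
$t = 576$ ($t = \left(-24\right)^{2} = 576$)
$t - \left(J + 761392\right) \left(1303804 + N{\left(272,-1075 \right)}\right) = 576 - \left(-2307729 + 761392\right) \left(1303804 - 123\right) = 576 - \left(-1546337\right) 1303681 = 576 - -2015930166497 = 576 + 2015930166497 = 2015930167073$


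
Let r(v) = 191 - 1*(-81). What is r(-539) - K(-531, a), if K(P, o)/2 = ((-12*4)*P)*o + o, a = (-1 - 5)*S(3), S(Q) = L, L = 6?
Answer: 1835480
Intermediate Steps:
r(v) = 272 (r(v) = 191 + 81 = 272)
S(Q) = 6
a = -36 (a = (-1 - 5)*6 = -6*6 = -36)
K(P, o) = 2*o - 96*P*o (K(P, o) = 2*(((-12*4)*P)*o + o) = 2*((-48*P)*o + o) = 2*(-48*P*o + o) = 2*(o - 48*P*o) = 2*o - 96*P*o)
r(-539) - K(-531, a) = 272 - 2*(-36)*(1 - 48*(-531)) = 272 - 2*(-36)*(1 + 25488) = 272 - 2*(-36)*25489 = 272 - 1*(-1835208) = 272 + 1835208 = 1835480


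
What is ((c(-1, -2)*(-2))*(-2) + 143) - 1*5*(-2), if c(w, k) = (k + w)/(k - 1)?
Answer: 157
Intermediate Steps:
c(w, k) = (k + w)/(-1 + k)
((c(-1, -2)*(-2))*(-2) + 143) - 1*5*(-2) = ((((-2 - 1)/(-1 - 2))*(-2))*(-2) + 143) - 1*5*(-2) = (((-3/(-3))*(-2))*(-2) + 143) - 5*(-2) = ((-⅓*(-3)*(-2))*(-2) + 143) + 10 = ((1*(-2))*(-2) + 143) + 10 = (-2*(-2) + 143) + 10 = (4 + 143) + 10 = 147 + 10 = 157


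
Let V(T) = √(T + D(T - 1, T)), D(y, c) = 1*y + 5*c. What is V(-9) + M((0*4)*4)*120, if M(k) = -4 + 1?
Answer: -360 + 8*I ≈ -360.0 + 8.0*I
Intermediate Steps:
D(y, c) = y + 5*c
V(T) = √(-1 + 7*T) (V(T) = √(T + ((T - 1) + 5*T)) = √(T + ((-1 + T) + 5*T)) = √(T + (-1 + 6*T)) = √(-1 + 7*T))
M(k) = -3
V(-9) + M((0*4)*4)*120 = √(-1 + 7*(-9)) - 3*120 = √(-1 - 63) - 360 = √(-64) - 360 = 8*I - 360 = -360 + 8*I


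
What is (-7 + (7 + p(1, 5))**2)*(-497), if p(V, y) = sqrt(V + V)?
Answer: -21868 - 6958*sqrt(2) ≈ -31708.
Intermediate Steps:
p(V, y) = sqrt(2)*sqrt(V) (p(V, y) = sqrt(2*V) = sqrt(2)*sqrt(V))
(-7 + (7 + p(1, 5))**2)*(-497) = (-7 + (7 + sqrt(2)*sqrt(1))**2)*(-497) = (-7 + (7 + sqrt(2)*1)**2)*(-497) = (-7 + (7 + sqrt(2))**2)*(-497) = 3479 - 497*(7 + sqrt(2))**2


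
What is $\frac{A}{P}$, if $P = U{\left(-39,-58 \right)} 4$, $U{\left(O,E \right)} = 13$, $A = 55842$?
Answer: $\frac{27921}{26} \approx 1073.9$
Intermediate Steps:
$P = 52$ ($P = 13 \cdot 4 = 52$)
$\frac{A}{P} = \frac{55842}{52} = 55842 \cdot \frac{1}{52} = \frac{27921}{26}$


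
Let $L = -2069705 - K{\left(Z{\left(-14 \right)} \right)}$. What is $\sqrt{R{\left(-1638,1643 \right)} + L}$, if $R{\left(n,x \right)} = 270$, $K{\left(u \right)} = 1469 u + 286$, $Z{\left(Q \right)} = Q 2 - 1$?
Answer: $4 i \sqrt{126695} \approx 1423.8 i$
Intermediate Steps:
$Z{\left(Q \right)} = -1 + 2 Q$ ($Z{\left(Q \right)} = 2 Q - 1 = -1 + 2 Q$)
$K{\left(u \right)} = 286 + 1469 u$
$L = -2027390$ ($L = -2069705 - \left(286 + 1469 \left(-1 + 2 \left(-14\right)\right)\right) = -2069705 - \left(286 + 1469 \left(-1 - 28\right)\right) = -2069705 - \left(286 + 1469 \left(-29\right)\right) = -2069705 - \left(286 - 42601\right) = -2069705 - -42315 = -2069705 + 42315 = -2027390$)
$\sqrt{R{\left(-1638,1643 \right)} + L} = \sqrt{270 - 2027390} = \sqrt{-2027120} = 4 i \sqrt{126695}$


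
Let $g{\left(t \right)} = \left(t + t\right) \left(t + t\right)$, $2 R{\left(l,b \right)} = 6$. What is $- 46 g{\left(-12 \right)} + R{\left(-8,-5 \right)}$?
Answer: $-26493$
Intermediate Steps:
$R{\left(l,b \right)} = 3$ ($R{\left(l,b \right)} = \frac{1}{2} \cdot 6 = 3$)
$g{\left(t \right)} = 4 t^{2}$ ($g{\left(t \right)} = 2 t 2 t = 4 t^{2}$)
$- 46 g{\left(-12 \right)} + R{\left(-8,-5 \right)} = - 46 \cdot 4 \left(-12\right)^{2} + 3 = - 46 \cdot 4 \cdot 144 + 3 = \left(-46\right) 576 + 3 = -26496 + 3 = -26493$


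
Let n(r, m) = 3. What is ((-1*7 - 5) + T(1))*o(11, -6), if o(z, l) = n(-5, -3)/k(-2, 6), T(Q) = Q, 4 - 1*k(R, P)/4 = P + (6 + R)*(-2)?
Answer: -11/8 ≈ -1.3750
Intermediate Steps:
k(R, P) = 64 - 4*P + 8*R (k(R, P) = 16 - 4*(P + (6 + R)*(-2)) = 16 - 4*(P + (-12 - 2*R)) = 16 - 4*(-12 + P - 2*R) = 16 + (48 - 4*P + 8*R) = 64 - 4*P + 8*R)
o(z, l) = ⅛ (o(z, l) = 3/(64 - 4*6 + 8*(-2)) = 3/(64 - 24 - 16) = 3/24 = 3*(1/24) = ⅛)
((-1*7 - 5) + T(1))*o(11, -6) = ((-1*7 - 5) + 1)*(⅛) = ((-7 - 5) + 1)*(⅛) = (-12 + 1)*(⅛) = -11*⅛ = -11/8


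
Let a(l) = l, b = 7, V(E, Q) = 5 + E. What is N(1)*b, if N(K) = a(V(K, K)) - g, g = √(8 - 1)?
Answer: 42 - 7*√7 ≈ 23.480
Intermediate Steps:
g = √7 ≈ 2.6458
N(K) = 5 + K - √7 (N(K) = (5 + K) - √7 = 5 + K - √7)
N(1)*b = (5 + 1 - √7)*7 = (6 - √7)*7 = 42 - 7*√7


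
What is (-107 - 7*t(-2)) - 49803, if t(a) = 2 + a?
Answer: -49910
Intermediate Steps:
(-107 - 7*t(-2)) - 49803 = (-107 - 7*(2 - 2)) - 49803 = (-107 - 7*0) - 49803 = (-107 + 0) - 49803 = -107 - 49803 = -49910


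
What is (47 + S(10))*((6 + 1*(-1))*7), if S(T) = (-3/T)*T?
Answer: 1540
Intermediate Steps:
S(T) = -3
(47 + S(10))*((6 + 1*(-1))*7) = (47 - 3)*((6 + 1*(-1))*7) = 44*((6 - 1)*7) = 44*(5*7) = 44*35 = 1540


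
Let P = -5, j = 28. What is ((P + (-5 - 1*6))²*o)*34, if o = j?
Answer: 243712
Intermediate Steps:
o = 28
((P + (-5 - 1*6))²*o)*34 = ((-5 + (-5 - 1*6))²*28)*34 = ((-5 + (-5 - 6))²*28)*34 = ((-5 - 11)²*28)*34 = ((-16)²*28)*34 = (256*28)*34 = 7168*34 = 243712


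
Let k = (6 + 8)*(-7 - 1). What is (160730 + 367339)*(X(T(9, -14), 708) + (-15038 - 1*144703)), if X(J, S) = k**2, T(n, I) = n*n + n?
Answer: -77730172593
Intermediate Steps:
k = -112 (k = 14*(-8) = -112)
T(n, I) = n + n**2 (T(n, I) = n**2 + n = n + n**2)
X(J, S) = 12544 (X(J, S) = (-112)**2 = 12544)
(160730 + 367339)*(X(T(9, -14), 708) + (-15038 - 1*144703)) = (160730 + 367339)*(12544 + (-15038 - 1*144703)) = 528069*(12544 + (-15038 - 144703)) = 528069*(12544 - 159741) = 528069*(-147197) = -77730172593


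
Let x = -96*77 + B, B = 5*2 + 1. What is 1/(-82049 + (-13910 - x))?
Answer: -1/88578 ≈ -1.1289e-5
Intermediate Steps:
B = 11 (B = 10 + 1 = 11)
x = -7381 (x = -96*77 + 11 = -7392 + 11 = -7381)
1/(-82049 + (-13910 - x)) = 1/(-82049 + (-13910 - 1*(-7381))) = 1/(-82049 + (-13910 + 7381)) = 1/(-82049 - 6529) = 1/(-88578) = -1/88578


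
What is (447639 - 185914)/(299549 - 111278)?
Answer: 13775/9909 ≈ 1.3902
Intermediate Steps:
(447639 - 185914)/(299549 - 111278) = 261725/188271 = 261725*(1/188271) = 13775/9909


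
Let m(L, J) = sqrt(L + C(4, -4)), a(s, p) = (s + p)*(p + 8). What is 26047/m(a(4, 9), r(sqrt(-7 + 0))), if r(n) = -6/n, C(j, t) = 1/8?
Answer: 854*sqrt(3538)/29 ≈ 1751.6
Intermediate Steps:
C(j, t) = 1/8
a(s, p) = (8 + p)*(p + s) (a(s, p) = (p + s)*(8 + p) = (8 + p)*(p + s))
m(L, J) = sqrt(1/8 + L) (m(L, J) = sqrt(L + 1/8) = sqrt(1/8 + L))
26047/m(a(4, 9), r(sqrt(-7 + 0))) = 26047/((sqrt(2 + 16*(9**2 + 8*9 + 8*4 + 9*4))/4)) = 26047/((sqrt(2 + 16*(81 + 72 + 32 + 36))/4)) = 26047/((sqrt(2 + 16*221)/4)) = 26047/((sqrt(2 + 3536)/4)) = 26047/((sqrt(3538)/4)) = 26047*(2*sqrt(3538)/1769) = 854*sqrt(3538)/29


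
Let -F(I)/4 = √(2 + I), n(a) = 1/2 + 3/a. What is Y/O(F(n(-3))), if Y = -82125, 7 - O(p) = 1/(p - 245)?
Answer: -575219925/49058 - 5475*√6/98116 ≈ -11725.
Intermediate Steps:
n(a) = ½ + 3/a (n(a) = 1*(½) + 3/a = ½ + 3/a)
F(I) = -4*√(2 + I)
O(p) = 7 - 1/(-245 + p) (O(p) = 7 - 1/(p - 245) = 7 - 1/(-245 + p))
Y/O(F(n(-3))) = -82125*(-245 - 4*√(2 + (½)*(6 - 3)/(-3)))/(-1716 + 7*(-4*√(2 + (½)*(6 - 3)/(-3)))) = -82125*(-245 - 4*√(2 + (½)*(-⅓)*3))/(-1716 + 7*(-4*√(2 + (½)*(-⅓)*3))) = -82125*(-245 - 4*√(2 - ½))/(-1716 + 7*(-4*√(2 - ½))) = -82125*(-245 - 2*√6)/(-1716 + 7*(-2*√6)) = -82125*(-245 - 2*√6)/(-1716 - 14*√6)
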